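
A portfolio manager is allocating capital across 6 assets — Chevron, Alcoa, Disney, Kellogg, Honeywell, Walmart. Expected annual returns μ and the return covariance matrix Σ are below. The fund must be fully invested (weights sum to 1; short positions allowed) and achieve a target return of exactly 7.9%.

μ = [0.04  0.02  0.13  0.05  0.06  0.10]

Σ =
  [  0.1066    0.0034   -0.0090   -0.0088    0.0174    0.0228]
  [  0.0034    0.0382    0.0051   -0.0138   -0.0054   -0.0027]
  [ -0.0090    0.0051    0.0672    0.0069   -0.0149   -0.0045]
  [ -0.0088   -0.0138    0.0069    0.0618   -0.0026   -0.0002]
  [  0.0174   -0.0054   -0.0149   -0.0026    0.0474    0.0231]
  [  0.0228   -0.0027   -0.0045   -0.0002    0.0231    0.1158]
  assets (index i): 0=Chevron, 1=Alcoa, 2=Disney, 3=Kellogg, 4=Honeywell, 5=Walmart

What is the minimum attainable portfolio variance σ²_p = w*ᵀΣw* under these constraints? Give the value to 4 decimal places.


0.0120

p=Σ⁻¹μ = [0.1980  0.7992  2.2413  0.8410  1.7510  0.5825]
q=Σ⁻¹𝟙 = [6.3954  36.3972  16.8702  24.5209  27.9086  3.3557]
a=μᵀp=0.520629  b=𝟙ᵀp=6.413016  c=𝟙ᵀq=115.447950  D=ac−b²=18.978786
λ₁=(c·0.079−b)/D = (115.447950·0.079−6.413016)/18.978786 = 0.142653
λ₂=(a−b·0.079)/D = (0.520629−6.413016·0.079)/18.978786 = 0.000738
w* = 0.142653·p + 0.000738·q:
  w_0 = 0.142653·0.1980 + 0.000738·6.3954 = 0.0330  (Chevron)
  w_1 = 0.142653·0.7992 + 0.000738·36.3972 = 0.1409  (Alcoa)
  w_2 = 0.142653·2.2413 + 0.000738·16.8702 = 0.3322  (Disney)
  w_3 = 0.142653·0.8410 + 0.000738·24.5209 = 0.1381  (Kellogg)
  w_4 = 0.142653·1.7510 + 0.000738·27.9086 = 0.2704  (Honeywell)
  w_5 = 0.142653·0.5825 + 0.000738·3.3557 = 0.0856  (Walmart)
Σw_i=1.0000  μᵀw=0.0790
σ²=wᵀΣw=λ₁·μ_p+λ₂ = 0.142653·0.079 + 0.000738 = 0.012007 ≈ 0.0120


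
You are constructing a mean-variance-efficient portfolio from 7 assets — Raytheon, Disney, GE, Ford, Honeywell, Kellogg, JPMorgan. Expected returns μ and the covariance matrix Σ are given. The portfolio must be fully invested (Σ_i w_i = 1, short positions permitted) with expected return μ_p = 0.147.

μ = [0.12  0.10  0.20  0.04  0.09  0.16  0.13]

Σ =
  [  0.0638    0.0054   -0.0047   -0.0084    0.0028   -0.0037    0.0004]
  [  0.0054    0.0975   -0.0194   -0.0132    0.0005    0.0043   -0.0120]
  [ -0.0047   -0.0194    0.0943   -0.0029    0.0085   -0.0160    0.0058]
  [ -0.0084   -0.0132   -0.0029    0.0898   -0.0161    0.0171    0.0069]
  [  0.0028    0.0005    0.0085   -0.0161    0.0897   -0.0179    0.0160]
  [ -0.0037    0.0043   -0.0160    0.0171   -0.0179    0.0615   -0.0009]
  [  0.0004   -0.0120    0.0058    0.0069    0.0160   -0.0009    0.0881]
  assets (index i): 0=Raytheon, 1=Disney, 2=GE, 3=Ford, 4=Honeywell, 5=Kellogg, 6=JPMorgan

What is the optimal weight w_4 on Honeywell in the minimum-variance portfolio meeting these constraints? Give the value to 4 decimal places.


0.0824

p=Σ⁻¹μ = [2.1741  1.5418  2.9931  0.3956  1.2207  3.6671  1.2635]
q=Σ⁻¹𝟙 = [17.9874  14.4511  16.6756  13.2793  13.9686  21.1721  8.7790]
a=μᵀp=1.890366  b=𝟙ᵀp=13.255871  c=𝟙ᵀq=106.313153  D=ac−b²=25.252687
λ₁=(c·0.147−b)/D = (106.313153·0.147−13.255871)/25.252687 = 0.093937
λ₂=(a−b·0.147)/D = (1.890366−13.255871·0.147)/25.252687 = -0.002307
w* = 0.093937·p + -0.002307·q:
  w_0 = 0.093937·2.1741 + -0.002307·17.9874 = 0.1627  (Raytheon)
  w_1 = 0.093937·1.5418 + -0.002307·14.4511 = 0.1115  (Disney)
  w_2 = 0.093937·2.9931 + -0.002307·16.6756 = 0.2427  (GE)
  w_3 = 0.093937·0.3956 + -0.002307·13.2793 = 0.0065  (Ford)
  w_4 = 0.093937·1.2207 + -0.002307·13.9686 = 0.0824  (Honeywell)
  w_5 = 0.093937·3.6671 + -0.002307·21.1721 = 0.2956  (Kellogg)
  w_6 = 0.093937·1.2635 + -0.002307·8.7790 = 0.0984  (JPMorgan)
Σw_i=1.0000  μᵀw=0.1470
σ²=wᵀΣw=λ₁·μ_p+λ₂ = 0.093937·0.147 + -0.002307 = 0.011502 ≈ 0.0115


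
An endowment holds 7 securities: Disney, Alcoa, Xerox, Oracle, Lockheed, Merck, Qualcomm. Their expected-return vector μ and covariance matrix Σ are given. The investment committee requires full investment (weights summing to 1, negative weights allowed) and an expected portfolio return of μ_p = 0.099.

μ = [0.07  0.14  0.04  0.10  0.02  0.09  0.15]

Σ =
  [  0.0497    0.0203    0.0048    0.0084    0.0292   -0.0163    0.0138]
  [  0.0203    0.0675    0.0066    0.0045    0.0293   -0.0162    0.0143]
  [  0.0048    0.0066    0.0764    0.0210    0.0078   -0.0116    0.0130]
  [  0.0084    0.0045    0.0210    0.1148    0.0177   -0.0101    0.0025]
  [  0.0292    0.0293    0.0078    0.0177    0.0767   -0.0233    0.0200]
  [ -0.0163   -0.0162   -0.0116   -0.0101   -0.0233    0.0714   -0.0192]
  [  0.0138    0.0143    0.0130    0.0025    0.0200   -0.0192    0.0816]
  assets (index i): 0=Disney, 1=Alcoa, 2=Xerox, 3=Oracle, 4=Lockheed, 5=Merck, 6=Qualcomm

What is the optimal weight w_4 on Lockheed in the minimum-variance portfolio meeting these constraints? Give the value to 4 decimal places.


0.0130

u=Σ⁻¹μ = [1.1664  2.2650  0.1060  1.0125  -1.0959  2.3885  2.0267]
v=Σ⁻¹𝟙 = [16.4271  10.1451  11.1908  6.3506  5.8768  27.5886  10.7726]
a=μᵀu=1.001301  b=𝟙ᵀu=7.869291  c=𝟙ᵀv=88.351484  D=ac−b²=26.540691
λ₁=(c·0.099−b)/D = (88.351484·0.099−7.869291)/26.540691 = 0.033063
λ₂=(a−b·0.099)/D = (1.001301−7.869291·0.099)/26.540691 = 0.008374
w* = 0.033063·u + 0.008374·v:
  w_0 = 0.033063·1.1664 + 0.008374·16.4271 = 0.1761  (Disney)
  w_1 = 0.033063·2.2650 + 0.008374·10.1451 = 0.1598  (Alcoa)
  w_2 = 0.033063·0.1060 + 0.008374·11.1908 = 0.0972  (Xerox)
  w_3 = 0.033063·1.0125 + 0.008374·6.3506 = 0.0867  (Oracle)
  w_4 = 0.033063·-1.0959 + 0.008374·5.8768 = 0.0130  (Lockheed)
  w_5 = 0.033063·2.3885 + 0.008374·27.5886 = 0.3100  (Merck)
  w_6 = 0.033063·2.0267 + 0.008374·10.7726 = 0.1572  (Qualcomm)
Σw_i=1.0000  μᵀw=0.0990
σ²=wᵀΣw=λ₁·μ_p+λ₂ = 0.033063·0.099 + 0.008374 = 0.011647 ≈ 0.0116


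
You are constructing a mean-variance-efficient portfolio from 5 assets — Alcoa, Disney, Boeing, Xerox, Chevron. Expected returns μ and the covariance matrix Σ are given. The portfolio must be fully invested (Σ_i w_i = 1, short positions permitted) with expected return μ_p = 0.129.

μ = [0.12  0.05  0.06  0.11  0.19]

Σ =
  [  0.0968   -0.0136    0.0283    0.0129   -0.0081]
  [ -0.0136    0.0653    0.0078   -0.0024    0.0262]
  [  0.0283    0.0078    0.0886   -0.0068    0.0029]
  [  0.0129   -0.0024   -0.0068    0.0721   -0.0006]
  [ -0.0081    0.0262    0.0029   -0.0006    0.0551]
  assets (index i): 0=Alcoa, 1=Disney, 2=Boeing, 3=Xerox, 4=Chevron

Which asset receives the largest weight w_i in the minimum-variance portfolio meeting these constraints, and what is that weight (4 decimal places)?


Chevron (0.3695)

g=Σ⁻¹μ = [1.2196  -0.5222  0.3105  1.3516  3.8742]
h=Σ⁻¹𝟙 = [8.9023  11.1315  8.0464  13.5218  13.8882]
a=μᵀg=1.023653  b=𝟙ᵀg=6.233795  c=𝟙ᵀh=55.490275  D=ac−b²=17.942567
λ₁=(c·0.129−b)/D = (55.490275·0.129−6.233795)/17.942567 = 0.051523
λ₂=(a−b·0.129)/D = (1.023653−6.233795·0.129)/17.942567 = 0.012233
w* = 0.051523·g + 0.012233·h:
  w_0 = 0.051523·1.2196 + 0.012233·8.9023 = 0.1717  (Alcoa)
  w_1 = 0.051523·-0.5222 + 0.012233·11.1315 = 0.1093  (Disney)
  w_2 = 0.051523·0.3105 + 0.012233·8.0464 = 0.1144  (Boeing)
  w_3 = 0.051523·1.3516 + 0.012233·13.5218 = 0.2351  (Xerox)
  w_4 = 0.051523·3.8742 + 0.012233·13.8882 = 0.3695  (Chevron)
Σw_i=1.0000  μᵀw=0.1290
σ²=wᵀΣw=λ₁·μ_p+λ₂ = 0.051523·0.129 + 0.012233 = 0.018880 ≈ 0.0189


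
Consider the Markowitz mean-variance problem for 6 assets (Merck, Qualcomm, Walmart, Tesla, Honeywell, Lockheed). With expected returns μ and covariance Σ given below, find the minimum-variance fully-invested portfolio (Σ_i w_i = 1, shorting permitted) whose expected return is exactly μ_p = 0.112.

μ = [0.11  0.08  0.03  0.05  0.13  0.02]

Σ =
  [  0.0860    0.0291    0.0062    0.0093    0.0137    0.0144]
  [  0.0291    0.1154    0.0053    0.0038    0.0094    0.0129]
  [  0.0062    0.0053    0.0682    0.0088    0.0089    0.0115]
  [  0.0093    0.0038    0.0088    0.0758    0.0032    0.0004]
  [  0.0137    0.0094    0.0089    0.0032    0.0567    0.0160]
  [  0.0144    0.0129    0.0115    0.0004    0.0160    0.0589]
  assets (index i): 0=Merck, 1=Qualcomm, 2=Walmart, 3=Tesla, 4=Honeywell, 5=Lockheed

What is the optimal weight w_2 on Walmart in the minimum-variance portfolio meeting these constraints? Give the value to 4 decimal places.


p=Σ⁻¹μ = [0.8588  0.3448  0.0912  0.4388  2.1440  -0.5491]
q=Σ⁻¹𝟙 = [4.8196  4.6733  9.3859  10.7684  10.8134  9.9330]
a=μᵀp=0.414459  b=𝟙ᵀp=3.328428  c=𝟙ᵀq=50.393675  D=ac−b²=9.807686
λ₁=(c·0.112−b)/D = (50.393675·0.112−3.328428)/9.807686 = 0.236107
λ₂=(a−b·0.112)/D = (0.414459−3.328428·0.112)/9.807686 = 0.004249
w* = 0.236107·p + 0.004249·q:
  w_0 = 0.236107·0.8588 + 0.004249·4.8196 = 0.2232  (Merck)
  w_1 = 0.236107·0.3448 + 0.004249·4.6733 = 0.1013  (Qualcomm)
  w_2 = 0.236107·0.0912 + 0.004249·9.3859 = 0.0614  (Walmart)
  w_3 = 0.236107·0.4388 + 0.004249·10.7684 = 0.1494  (Tesla)
  w_4 = 0.236107·2.1440 + 0.004249·10.8134 = 0.5522  (Honeywell)
  w_5 = 0.236107·-0.5491 + 0.004249·9.9330 = -0.0874  (Lockheed)
Σw_i=1.0000  μᵀw=0.1120
σ²=wᵀΣw=λ₁·μ_p+λ₂ = 0.236107·0.112 + 0.004249 = 0.030693 ≈ 0.0307

0.0614


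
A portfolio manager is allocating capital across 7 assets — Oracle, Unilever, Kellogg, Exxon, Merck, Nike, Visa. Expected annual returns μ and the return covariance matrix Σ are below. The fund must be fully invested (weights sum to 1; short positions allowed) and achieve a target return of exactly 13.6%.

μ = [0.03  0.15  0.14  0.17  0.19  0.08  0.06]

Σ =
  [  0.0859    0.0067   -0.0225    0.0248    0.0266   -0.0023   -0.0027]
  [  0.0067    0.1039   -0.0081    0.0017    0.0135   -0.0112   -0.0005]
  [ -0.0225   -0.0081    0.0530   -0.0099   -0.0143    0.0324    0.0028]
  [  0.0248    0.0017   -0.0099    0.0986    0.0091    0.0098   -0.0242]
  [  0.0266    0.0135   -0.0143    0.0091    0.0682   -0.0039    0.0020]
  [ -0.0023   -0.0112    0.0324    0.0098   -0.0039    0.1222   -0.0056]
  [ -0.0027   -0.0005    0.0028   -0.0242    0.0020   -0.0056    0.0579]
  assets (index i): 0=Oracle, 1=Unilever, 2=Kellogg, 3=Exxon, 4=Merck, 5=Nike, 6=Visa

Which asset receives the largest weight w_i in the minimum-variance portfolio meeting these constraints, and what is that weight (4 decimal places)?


Kellogg (0.3152)

g=Σ⁻¹μ = [-0.2702  1.3113  4.1208  2.3397  3.1154  -0.3343  1.6737]
h=Σ⁻¹𝟙 = [11.3779  9.6651  28.6662  14.1466  11.8954  1.9447  22.1889]
a=μᵀg=1.828852  b=𝟙ᵀg=11.956332  c=𝟙ᵀh=99.884812  D=ac−b²=39.720642
λ₁=(c·0.136−b)/D = (99.884812·0.136−11.956332)/39.720642 = 0.040986
λ₂=(a−b·0.136)/D = (1.828852−11.956332·0.136)/39.720642 = 0.005105
w* = 0.040986·g + 0.005105·h:
  w_0 = 0.040986·-0.2702 + 0.005105·11.3779 = 0.0470  (Oracle)
  w_1 = 0.040986·1.3113 + 0.005105·9.6651 = 0.1031  (Unilever)
  w_2 = 0.040986·4.1208 + 0.005105·28.6662 = 0.3152  (Kellogg)
  w_3 = 0.040986·2.3397 + 0.005105·14.1466 = 0.1681  (Exxon)
  w_4 = 0.040986·3.1154 + 0.005105·11.8954 = 0.1884  (Merck)
  w_5 = 0.040986·-0.3343 + 0.005105·1.9447 = -0.0038  (Nike)
  w_6 = 0.040986·1.6737 + 0.005105·22.1889 = 0.1819  (Visa)
Σw_i=1.0000  μᵀw=0.1360
σ²=wᵀΣw=λ₁·μ_p+λ₂ = 0.040986·0.136 + 0.005105 = 0.010680 ≈ 0.0107


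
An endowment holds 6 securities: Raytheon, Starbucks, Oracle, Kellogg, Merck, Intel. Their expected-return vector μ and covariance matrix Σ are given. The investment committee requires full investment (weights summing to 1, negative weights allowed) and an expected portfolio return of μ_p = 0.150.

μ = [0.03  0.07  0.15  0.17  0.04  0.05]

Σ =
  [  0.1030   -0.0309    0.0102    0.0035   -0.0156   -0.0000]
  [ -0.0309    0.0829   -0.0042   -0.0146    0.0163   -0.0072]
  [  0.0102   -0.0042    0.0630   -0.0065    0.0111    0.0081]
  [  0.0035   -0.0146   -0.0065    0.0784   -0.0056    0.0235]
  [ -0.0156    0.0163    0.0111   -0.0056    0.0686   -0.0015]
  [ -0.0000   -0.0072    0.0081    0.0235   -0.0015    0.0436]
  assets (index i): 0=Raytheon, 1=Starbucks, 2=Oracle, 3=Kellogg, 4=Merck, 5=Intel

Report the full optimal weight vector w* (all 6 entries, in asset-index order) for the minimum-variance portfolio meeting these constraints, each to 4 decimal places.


x=Σ⁻¹μ = [0.3987  1.5701  2.7907  2.8774  0.0696  -0.6609]
y=Σ⁻¹𝟙 = [16.0990  19.7626  11.2168  12.1890  13.1161  17.9970]
a=μᵀx=0.999357  b=𝟙ᵀx=7.045488  c=𝟙ᵀy=90.380411  D=ac−b²=40.683437
λ₁=(c·0.150−b)/D = (90.380411·0.150−7.045488)/40.683437 = 0.160055
λ₂=(a−b·0.150)/D = (0.999357−7.045488·0.150)/40.683437 = -0.001413
w* = 0.160055·x + -0.001413·y:
  w_0 = 0.160055·0.3987 + -0.001413·16.0990 = 0.0411  (Raytheon)
  w_1 = 0.160055·1.5701 + -0.001413·19.7626 = 0.2234  (Starbucks)
  w_2 = 0.160055·2.7907 + -0.001413·11.2168 = 0.4308  (Oracle)
  w_3 = 0.160055·2.8774 + -0.001413·12.1890 = 0.4433  (Kellogg)
  w_4 = 0.160055·0.0696 + -0.001413·13.1161 = -0.0074  (Merck)
  w_5 = 0.160055·-0.6609 + -0.001413·17.9970 = -0.1312  (Intel)
Σw_i=1.0000  μᵀw=0.1500
σ²=wᵀΣw=λ₁·μ_p+λ₂ = 0.160055·0.150 + -0.001413 = 0.022596 ≈ 0.0226

0.0411  0.2234  0.4308  0.4433  -0.0074  -0.1312


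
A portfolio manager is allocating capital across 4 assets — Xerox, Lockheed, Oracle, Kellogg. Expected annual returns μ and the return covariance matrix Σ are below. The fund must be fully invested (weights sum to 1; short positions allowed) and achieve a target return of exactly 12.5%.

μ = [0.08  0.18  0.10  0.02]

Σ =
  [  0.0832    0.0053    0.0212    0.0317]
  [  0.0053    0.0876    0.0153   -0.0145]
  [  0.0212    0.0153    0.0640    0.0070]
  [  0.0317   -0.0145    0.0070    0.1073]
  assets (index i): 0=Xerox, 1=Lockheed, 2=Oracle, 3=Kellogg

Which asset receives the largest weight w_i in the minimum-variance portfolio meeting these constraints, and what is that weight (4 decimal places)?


x=Σ⁻¹μ = [0.5207  1.9025  0.9100  0.2303]
y=Σ⁻¹𝟙 = [5.4793  10.6819  10.3299  8.4705]
a=μᵀx=0.479709  b=𝟙ᵀx=3.563485  c=𝟙ᵀy=34.961582  D=ac−b²=4.072964
λ₁=(c·0.125−b)/D = (34.961582·0.125−3.563485)/4.072964 = 0.198065
λ₂=(a−b·0.125)/D = (0.479709−3.563485·0.125)/4.072964 = 0.008415
w* = 0.198065·x + 0.008415·y:
  w_0 = 0.198065·0.5207 + 0.008415·5.4793 = 0.1492  (Xerox)
  w_1 = 0.198065·1.9025 + 0.008415·10.6819 = 0.4667  (Lockheed)
  w_2 = 0.198065·0.9100 + 0.008415·10.3299 = 0.2672  (Oracle)
  w_3 = 0.198065·0.2303 + 0.008415·8.4705 = 0.1169  (Kellogg)
Σw_i=1.0000  μᵀw=0.1250
σ²=wᵀΣw=λ₁·μ_p+λ₂ = 0.198065·0.125 + 0.008415 = 0.033173 ≈ 0.0332

Lockheed (0.4667)


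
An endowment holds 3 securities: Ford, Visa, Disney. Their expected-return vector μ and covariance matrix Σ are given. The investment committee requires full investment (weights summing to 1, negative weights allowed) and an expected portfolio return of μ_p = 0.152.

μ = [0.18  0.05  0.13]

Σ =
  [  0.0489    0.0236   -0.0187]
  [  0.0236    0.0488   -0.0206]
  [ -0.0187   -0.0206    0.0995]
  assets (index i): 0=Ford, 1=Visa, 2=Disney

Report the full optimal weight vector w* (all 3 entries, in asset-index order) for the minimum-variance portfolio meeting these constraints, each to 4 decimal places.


u=Σ⁻¹μ = [4.6488  -0.3323  2.1114]
v=Σ⁻¹𝟙 = [17.8256  19.2065  17.3768]
a=μᵀu=1.094653  b=𝟙ᵀu=6.427923  c=𝟙ᵀv=54.408948  D=ac−b²=18.240737
λ₁=(c·0.152−b)/D = (54.408948·0.152−6.427923)/18.240737 = 0.100996
λ₂=(a−b·0.152)/D = (1.094653−6.427923·0.152)/18.240737 = 0.006448
w* = 0.100996·u + 0.006448·v:
  w_0 = 0.100996·4.6488 + 0.006448·17.8256 = 0.5844  (Ford)
  w_1 = 0.100996·-0.3323 + 0.006448·19.2065 = 0.0903  (Visa)
  w_2 = 0.100996·2.1114 + 0.006448·17.3768 = 0.3253  (Disney)
Σw_i=1.0000  μᵀw=0.1520
σ²=wᵀΣw=λ₁·μ_p+λ₂ = 0.100996·0.152 + 0.006448 = 0.021799 ≈ 0.0218

0.5844  0.0903  0.3253


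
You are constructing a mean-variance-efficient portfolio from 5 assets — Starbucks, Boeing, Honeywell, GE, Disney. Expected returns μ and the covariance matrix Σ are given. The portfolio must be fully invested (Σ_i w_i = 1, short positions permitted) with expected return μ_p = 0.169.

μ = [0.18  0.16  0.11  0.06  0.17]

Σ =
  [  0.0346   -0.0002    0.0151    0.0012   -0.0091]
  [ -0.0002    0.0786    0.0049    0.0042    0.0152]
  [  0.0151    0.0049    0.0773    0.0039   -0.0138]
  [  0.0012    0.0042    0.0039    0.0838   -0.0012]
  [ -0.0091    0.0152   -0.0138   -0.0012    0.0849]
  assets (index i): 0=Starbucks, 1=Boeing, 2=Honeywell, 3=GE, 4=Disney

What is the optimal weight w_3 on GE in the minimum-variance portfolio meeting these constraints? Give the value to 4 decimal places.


u=Σ⁻¹μ = [5.5495  1.5069  0.6507  0.5657  2.4412]
v=Σ⁻¹𝟙 = [28.6031  8.7832  8.8984  10.8822  14.8721]
a=μᵀu=1.760519  b=𝟙ᵀu=10.713885  c=𝟙ᵀv=72.039038  D=ac−b²=12.038721
λ₁=(c·0.169−b)/D = (72.039038·0.169−10.713885)/12.038721 = 0.121334
λ₂=(a−b·0.169)/D = (1.760519−10.713885·0.169)/12.038721 = -0.004164
w* = 0.121334·u + -0.004164·v:
  w_0 = 0.121334·5.5495 + -0.004164·28.6031 = 0.5542  (Starbucks)
  w_1 = 0.121334·1.5069 + -0.004164·8.7832 = 0.1463  (Boeing)
  w_2 = 0.121334·0.6507 + -0.004164·8.8984 = 0.0419  (Honeywell)
  w_3 = 0.121334·0.5657 + -0.004164·10.8822 = 0.0233  (GE)
  w_4 = 0.121334·2.4412 + -0.004164·14.8721 = 0.2343  (Disney)
Σw_i=1.0000  μᵀw=0.1690
σ²=wᵀΣw=λ₁·μ_p+λ₂ = 0.121334·0.169 + -0.004164 = 0.016342 ≈ 0.0163

0.0233


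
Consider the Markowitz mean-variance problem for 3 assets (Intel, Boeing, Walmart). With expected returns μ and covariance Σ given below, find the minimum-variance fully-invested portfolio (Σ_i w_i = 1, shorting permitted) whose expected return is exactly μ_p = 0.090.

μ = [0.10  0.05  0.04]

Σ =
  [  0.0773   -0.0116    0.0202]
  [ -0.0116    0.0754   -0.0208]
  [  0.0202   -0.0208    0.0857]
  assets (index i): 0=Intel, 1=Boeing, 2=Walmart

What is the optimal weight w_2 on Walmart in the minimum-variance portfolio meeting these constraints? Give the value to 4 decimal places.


x=Σ⁻¹μ = [1.3387  0.9762  0.3881]
y=Σ⁻¹𝟙 = [12.2751  18.8328  13.3461]
a=μᵀx=0.198205  b=𝟙ᵀx=2.702998  c=𝟙ᵀy=44.454051  D=ac−b²=1.504813
λ₁=(c·0.090−b)/D = (44.454051·0.090−2.702998)/1.504813 = 0.862477
λ₂=(a−b·0.090)/D = (0.198205−2.702998·0.090)/1.504813 = -0.029947
w* = 0.862477·x + -0.029947·y:
  w_0 = 0.862477·1.3387 + -0.029947·12.2751 = 0.7870  (Intel)
  w_1 = 0.862477·0.9762 + -0.029947·18.8328 = 0.2779  (Boeing)
  w_2 = 0.862477·0.3881 + -0.029947·13.3461 = -0.0649  (Walmart)
Σw_i=1.0000  μᵀw=0.0900
σ²=wᵀΣw=λ₁·μ_p+λ₂ = 0.862477·0.090 + -0.029947 = 0.047676 ≈ 0.0477

-0.0649


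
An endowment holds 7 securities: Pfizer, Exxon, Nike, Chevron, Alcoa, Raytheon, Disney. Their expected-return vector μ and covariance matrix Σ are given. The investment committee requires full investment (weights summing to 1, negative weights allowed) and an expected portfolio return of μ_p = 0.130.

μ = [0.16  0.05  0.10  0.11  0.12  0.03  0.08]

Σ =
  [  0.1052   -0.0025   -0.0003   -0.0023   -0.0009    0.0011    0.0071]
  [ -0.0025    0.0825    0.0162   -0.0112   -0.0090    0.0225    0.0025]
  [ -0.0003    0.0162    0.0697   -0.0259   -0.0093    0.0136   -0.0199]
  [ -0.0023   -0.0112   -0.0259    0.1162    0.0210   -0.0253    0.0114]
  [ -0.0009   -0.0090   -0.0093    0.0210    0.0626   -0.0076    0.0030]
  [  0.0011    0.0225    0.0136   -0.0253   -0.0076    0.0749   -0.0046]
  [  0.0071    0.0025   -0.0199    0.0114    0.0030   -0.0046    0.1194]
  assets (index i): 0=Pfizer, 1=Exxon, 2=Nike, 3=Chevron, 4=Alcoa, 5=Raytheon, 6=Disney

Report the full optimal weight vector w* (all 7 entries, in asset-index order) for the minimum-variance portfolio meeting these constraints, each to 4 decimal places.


x=Σ⁻¹μ = [1.5216  0.4402  2.1659  1.1805  1.9505  0.4978  0.7888]
y=Σ⁻¹𝟙 = [9.3754  8.0659  19.6809  12.9399  17.0724  13.9220  9.8009]
a=μᵀx=0.924007  b=𝟙ᵀx=8.545260  c=𝟙ᵀy=90.857415  D=ac−b²=10.931394
λ₁=(c·0.130−b)/D = (90.857415·0.130−8.545260)/10.931394 = 0.298791
λ₂=(a−b·0.130)/D = (0.924007−8.545260·0.130)/10.931394 = -0.017095
w* = 0.298791·x + -0.017095·y:
  w_0 = 0.298791·1.5216 + -0.017095·9.3754 = 0.2944  (Pfizer)
  w_1 = 0.298791·0.4402 + -0.017095·8.0659 = -0.0063  (Exxon)
  w_2 = 0.298791·2.1659 + -0.017095·19.6809 = 0.3107  (Nike)
  w_3 = 0.298791·1.1805 + -0.017095·12.9399 = 0.1315  (Chevron)
  w_4 = 0.298791·1.9505 + -0.017095·17.0724 = 0.2909  (Alcoa)
  w_5 = 0.298791·0.4978 + -0.017095·13.9220 = -0.0893  (Raytheon)
  w_6 = 0.298791·0.7888 + -0.017095·9.8009 = 0.0681  (Disney)
Σw_i=1.0000  μᵀw=0.1300
σ²=wᵀΣw=λ₁·μ_p+λ₂ = 0.298791·0.130 + -0.017095 = 0.021747 ≈ 0.0217

0.2944  -0.0063  0.3107  0.1315  0.2909  -0.0893  0.0681


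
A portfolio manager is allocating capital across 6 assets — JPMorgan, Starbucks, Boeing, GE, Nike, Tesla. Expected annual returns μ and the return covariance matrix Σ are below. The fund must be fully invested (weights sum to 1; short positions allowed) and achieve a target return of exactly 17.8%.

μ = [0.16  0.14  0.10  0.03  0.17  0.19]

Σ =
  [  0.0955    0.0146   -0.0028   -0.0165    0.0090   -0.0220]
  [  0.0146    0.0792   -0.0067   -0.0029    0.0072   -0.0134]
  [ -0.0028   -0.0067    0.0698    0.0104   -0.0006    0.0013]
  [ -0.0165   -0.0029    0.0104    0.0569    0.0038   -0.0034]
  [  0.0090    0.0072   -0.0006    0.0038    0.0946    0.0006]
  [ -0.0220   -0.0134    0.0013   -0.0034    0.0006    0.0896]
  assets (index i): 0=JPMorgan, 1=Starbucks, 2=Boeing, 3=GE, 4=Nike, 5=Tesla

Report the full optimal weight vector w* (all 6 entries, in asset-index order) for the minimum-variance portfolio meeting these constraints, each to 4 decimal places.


0.2258  0.1997  0.1234  -0.1241  0.1997  0.3755

p=Σ⁻¹μ = [2.1576  1.9071  1.5017  1.0584  1.3950  2.9446]
q=Σ⁻¹𝟙 = [15.7625  13.9251  12.8868  21.0797  7.1342  17.6787]
a=μᵀp=1.590743  b=𝟙ᵀp=10.964353  c=𝟙ᵀq=88.467067  D=ac−b²=20.511347
λ₁=(c·0.178−b)/D = (88.467067·0.178−10.964353)/20.511347 = 0.233178
λ₂=(a−b·0.178)/D = (1.590743−10.964353·0.178)/20.511347 = -0.017596
w* = 0.233178·p + -0.017596·q:
  w_0 = 0.233178·2.1576 + -0.017596·15.7625 = 0.2258  (JPMorgan)
  w_1 = 0.233178·1.9071 + -0.017596·13.9251 = 0.1997  (Starbucks)
  w_2 = 0.233178·1.5017 + -0.017596·12.8868 = 0.1234  (Boeing)
  w_3 = 0.233178·1.0584 + -0.017596·21.0797 = -0.1241  (GE)
  w_4 = 0.233178·1.3950 + -0.017596·7.1342 = 0.1997  (Nike)
  w_5 = 0.233178·2.9446 + -0.017596·17.6787 = 0.3755  (Tesla)
Σw_i=1.0000  μᵀw=0.1780
σ²=wᵀΣw=λ₁·μ_p+λ₂ = 0.233178·0.178 + -0.017596 = 0.023910 ≈ 0.0239


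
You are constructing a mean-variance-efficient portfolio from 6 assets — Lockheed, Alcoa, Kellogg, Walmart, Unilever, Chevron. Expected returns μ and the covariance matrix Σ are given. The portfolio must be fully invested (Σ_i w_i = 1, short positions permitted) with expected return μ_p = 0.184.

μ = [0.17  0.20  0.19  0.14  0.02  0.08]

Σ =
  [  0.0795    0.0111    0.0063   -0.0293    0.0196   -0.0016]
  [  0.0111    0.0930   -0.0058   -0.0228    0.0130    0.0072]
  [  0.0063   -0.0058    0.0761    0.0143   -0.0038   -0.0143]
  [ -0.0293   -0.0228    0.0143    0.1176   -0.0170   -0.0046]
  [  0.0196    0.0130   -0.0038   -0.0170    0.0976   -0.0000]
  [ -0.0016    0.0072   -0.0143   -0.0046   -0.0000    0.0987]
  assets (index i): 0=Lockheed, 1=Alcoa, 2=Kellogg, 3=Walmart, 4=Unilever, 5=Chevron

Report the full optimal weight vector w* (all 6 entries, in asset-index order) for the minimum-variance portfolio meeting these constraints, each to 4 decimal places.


0.2696  0.2862  0.2543  0.2004  -0.0898  0.0793

p=Σ⁻¹μ = [2.4174  2.4350  2.3039  2.0037  -0.1662  1.0993]
q=Σ⁻¹𝟙 = [13.2150  11.2600  12.9587  14.1859  9.0677  12.0632]
a=μᵀp=1.700843  b=𝟙ᵀp=10.093131  c=𝟙ᵀq=72.750466  D=ac−b²=21.865799
λ₁=(c·0.184−b)/D = (72.750466·0.184−10.093131)/21.865799 = 0.150598
λ₂=(a−b·0.184)/D = (1.700843−10.093131·0.184)/21.865799 = -0.007148
w* = 0.150598·p + -0.007148·q:
  w_0 = 0.150598·2.4174 + -0.007148·13.2150 = 0.2696  (Lockheed)
  w_1 = 0.150598·2.4350 + -0.007148·11.2600 = 0.2862  (Alcoa)
  w_2 = 0.150598·2.3039 + -0.007148·12.9587 = 0.2543  (Kellogg)
  w_3 = 0.150598·2.0037 + -0.007148·14.1859 = 0.2004  (Walmart)
  w_4 = 0.150598·-0.1662 + -0.007148·9.0677 = -0.0898  (Unilever)
  w_5 = 0.150598·1.0993 + -0.007148·12.0632 = 0.0793  (Chevron)
Σw_i=1.0000  μᵀw=0.1840
σ²=wᵀΣw=λ₁·μ_p+λ₂ = 0.150598·0.184 + -0.007148 = 0.020562 ≈ 0.0206


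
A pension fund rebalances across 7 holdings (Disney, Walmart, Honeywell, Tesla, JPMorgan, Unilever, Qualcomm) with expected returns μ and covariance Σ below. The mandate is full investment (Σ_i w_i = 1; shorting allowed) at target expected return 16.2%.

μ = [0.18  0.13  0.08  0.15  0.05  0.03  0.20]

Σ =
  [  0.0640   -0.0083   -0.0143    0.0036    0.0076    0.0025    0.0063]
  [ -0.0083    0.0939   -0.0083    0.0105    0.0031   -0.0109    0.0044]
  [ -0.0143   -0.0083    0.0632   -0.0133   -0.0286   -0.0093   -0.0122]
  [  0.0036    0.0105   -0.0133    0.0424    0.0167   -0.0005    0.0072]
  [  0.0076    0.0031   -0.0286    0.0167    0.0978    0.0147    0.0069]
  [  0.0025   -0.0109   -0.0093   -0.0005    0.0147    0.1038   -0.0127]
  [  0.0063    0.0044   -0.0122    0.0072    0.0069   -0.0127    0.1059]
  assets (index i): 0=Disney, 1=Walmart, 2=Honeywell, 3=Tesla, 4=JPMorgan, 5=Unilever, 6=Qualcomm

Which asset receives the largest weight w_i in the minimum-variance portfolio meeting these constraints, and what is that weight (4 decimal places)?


Tesla (0.3095)

u=Σ⁻¹μ = [3.3731  1.6136  3.6600  3.5340  0.3972  0.8964  1.8839]
v=Σ⁻¹𝟙 = [21.3102  13.8469  37.0403  23.4649  12.1188  13.6506  11.1190]
a=μᵀu=2.063356  b=𝟙ᵀu=15.358165  c=𝟙ᵀv=132.550810  D=ac−b²=37.626277
λ₁=(c·0.162−b)/D = (132.550810·0.162−15.358165)/37.626277 = 0.162521
λ₂=(a−b·0.162)/D = (2.063356−15.358165·0.162)/37.626277 = -0.011286
w* = 0.162521·u + -0.011286·v:
  w_0 = 0.162521·3.3731 + -0.011286·21.3102 = 0.3077  (Disney)
  w_1 = 0.162521·1.6136 + -0.011286·13.8469 = 0.1060  (Walmart)
  w_2 = 0.162521·3.6600 + -0.011286·37.0403 = 0.1768  (Honeywell)
  w_3 = 0.162521·3.5340 + -0.011286·23.4649 = 0.3095  (Tesla)
  w_4 = 0.162521·0.3972 + -0.011286·12.1188 = -0.0722  (JPMorgan)
  w_5 = 0.162521·0.8964 + -0.011286·13.6506 = -0.0084  (Unilever)
  w_6 = 0.162521·1.8839 + -0.011286·11.1190 = 0.1807  (Qualcomm)
Σw_i=1.0000  μᵀw=0.1620
σ²=wᵀΣw=λ₁·μ_p+λ₂ = 0.162521·0.162 + -0.011286 = 0.015042 ≈ 0.0150


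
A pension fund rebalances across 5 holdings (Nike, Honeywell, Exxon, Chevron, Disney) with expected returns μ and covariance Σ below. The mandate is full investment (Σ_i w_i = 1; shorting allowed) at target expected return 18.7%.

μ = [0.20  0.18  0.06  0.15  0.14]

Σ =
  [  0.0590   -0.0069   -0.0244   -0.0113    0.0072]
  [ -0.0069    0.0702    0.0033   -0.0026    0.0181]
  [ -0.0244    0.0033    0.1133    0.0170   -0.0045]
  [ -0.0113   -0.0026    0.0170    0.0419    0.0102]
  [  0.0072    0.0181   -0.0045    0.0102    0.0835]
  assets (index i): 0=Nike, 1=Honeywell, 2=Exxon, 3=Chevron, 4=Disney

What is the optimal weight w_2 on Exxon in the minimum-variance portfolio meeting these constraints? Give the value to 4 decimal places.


-0.0639

u=Σ⁻¹μ = [5.0118  3.1953  0.7951  4.8054  0.0077]
v=Σ⁻¹𝟙 = [28.0865  16.7297  10.3849  27.5043  3.1276]
a=μᵀu=2.347101  b=𝟙ᵀu=13.815268  c=𝟙ᵀv=85.833081  D=ac−b²=10.597298
λ₁=(c·0.187−b)/D = (85.833081·0.187−13.815268)/10.597298 = 0.210952
λ₂=(a−b·0.187)/D = (2.347101−13.815268·0.187)/10.597298 = -0.022303
w* = 0.210952·u + -0.022303·v:
  w_0 = 0.210952·5.0118 + -0.022303·28.0865 = 0.4308  (Nike)
  w_1 = 0.210952·3.1953 + -0.022303·16.7297 = 0.3009  (Honeywell)
  w_2 = 0.210952·0.7951 + -0.022303·10.3849 = -0.0639  (Exxon)
  w_3 = 0.210952·4.8054 + -0.022303·27.5043 = 0.4003  (Chevron)
  w_4 = 0.210952·0.0077 + -0.022303·3.1276 = -0.0681  (Disney)
Σw_i=1.0000  μᵀw=0.1870
σ²=wᵀΣw=λ₁·μ_p+λ₂ = 0.210952·0.187 + -0.022303 = 0.017145 ≈ 0.0171


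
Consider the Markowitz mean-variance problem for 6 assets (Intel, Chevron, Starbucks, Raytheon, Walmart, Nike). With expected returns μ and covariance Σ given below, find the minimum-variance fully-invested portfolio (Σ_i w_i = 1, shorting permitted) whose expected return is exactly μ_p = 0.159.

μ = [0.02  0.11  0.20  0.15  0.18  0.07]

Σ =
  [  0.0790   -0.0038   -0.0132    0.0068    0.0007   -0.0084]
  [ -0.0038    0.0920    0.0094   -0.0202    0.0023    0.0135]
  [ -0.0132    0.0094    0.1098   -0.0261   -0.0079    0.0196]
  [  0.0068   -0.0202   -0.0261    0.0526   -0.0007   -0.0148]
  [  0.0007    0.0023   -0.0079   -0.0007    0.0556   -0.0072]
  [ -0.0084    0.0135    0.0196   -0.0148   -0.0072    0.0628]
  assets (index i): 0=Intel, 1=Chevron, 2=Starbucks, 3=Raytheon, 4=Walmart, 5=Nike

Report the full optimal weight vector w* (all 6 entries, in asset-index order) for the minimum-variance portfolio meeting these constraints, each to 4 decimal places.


p=Σ⁻¹μ = [0.5080  1.7787  3.0245  5.4679  3.8616  1.5877]
q=Σ⁻¹𝟙 = [14.9348  14.2590  16.3254  36.8846  22.7187  21.0580]
a=μᵀp=2.437129  b=𝟙ᵀp=16.228386  c=𝟙ᵀq=126.180525  D=ac−b²=44.157742
λ₁=(c·0.159−b)/D = (126.180525·0.159−16.228386)/44.157742 = 0.086832
λ₂=(a−b·0.159)/D = (2.437129−16.228386·0.159)/44.157742 = -0.003243
w* = 0.086832·p + -0.003243·q:
  w_0 = 0.086832·0.5080 + -0.003243·14.9348 = -0.0043  (Intel)
  w_1 = 0.086832·1.7787 + -0.003243·14.2590 = 0.1082  (Chevron)
  w_2 = 0.086832·3.0245 + -0.003243·16.3254 = 0.2097  (Starbucks)
  w_3 = 0.086832·5.4679 + -0.003243·36.8846 = 0.3552  (Raytheon)
  w_4 = 0.086832·3.8616 + -0.003243·22.7187 = 0.2616  (Walmart)
  w_5 = 0.086832·1.5877 + -0.003243·21.0580 = 0.0696  (Nike)
Σw_i=1.0000  μᵀw=0.1590
σ²=wᵀΣw=λ₁·μ_p+λ₂ = 0.086832·0.159 + -0.003243 = 0.010564 ≈ 0.0106

-0.0043  0.1082  0.2097  0.3552  0.2616  0.0696


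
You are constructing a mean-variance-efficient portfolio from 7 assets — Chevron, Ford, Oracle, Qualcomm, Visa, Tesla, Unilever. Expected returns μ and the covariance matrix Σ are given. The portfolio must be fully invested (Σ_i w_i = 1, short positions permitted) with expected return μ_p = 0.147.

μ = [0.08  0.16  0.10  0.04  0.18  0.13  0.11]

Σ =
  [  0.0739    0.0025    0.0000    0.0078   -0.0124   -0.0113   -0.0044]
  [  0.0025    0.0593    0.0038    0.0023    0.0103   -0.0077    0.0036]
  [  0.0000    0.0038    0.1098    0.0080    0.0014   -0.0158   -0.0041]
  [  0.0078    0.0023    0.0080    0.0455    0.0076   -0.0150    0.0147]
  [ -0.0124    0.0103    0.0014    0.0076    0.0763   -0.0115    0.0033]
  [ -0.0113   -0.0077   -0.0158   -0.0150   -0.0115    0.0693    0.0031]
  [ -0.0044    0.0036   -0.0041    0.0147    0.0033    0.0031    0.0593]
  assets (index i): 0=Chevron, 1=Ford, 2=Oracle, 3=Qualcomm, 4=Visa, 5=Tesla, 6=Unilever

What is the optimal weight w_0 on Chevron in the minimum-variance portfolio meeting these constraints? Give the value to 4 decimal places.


0.1432

u=Σ⁻¹μ = [2.0140  2.3667  1.2931  0.2839  2.7308  3.2069  1.5601]
v=Σ⁻¹𝟙 = [18.5996  14.8289  11.4434  19.0344  15.7560  27.9586  11.0776]
a=μᵀu=1.760514  b=𝟙ᵀu=13.455530  c=𝟙ᵀv=118.698352  D=ac−b²=27.918794
λ₁=(c·0.147−b)/D = (118.698352·0.147−13.455530)/27.918794 = 0.143027
λ₂=(a−b·0.147)/D = (1.760514−13.455530·0.147)/27.918794 = -0.007789
w* = 0.143027·u + -0.007789·v:
  w_0 = 0.143027·2.0140 + -0.007789·18.5996 = 0.1432  (Chevron)
  w_1 = 0.143027·2.3667 + -0.007789·14.8289 = 0.2230  (Ford)
  w_2 = 0.143027·1.2931 + -0.007789·11.4434 = 0.0958  (Oracle)
  w_3 = 0.143027·0.2839 + -0.007789·19.0344 = -0.1076  (Qualcomm)
  w_4 = 0.143027·2.7308 + -0.007789·15.7560 = 0.2679  (Visa)
  w_5 = 0.143027·3.2069 + -0.007789·27.9586 = 0.2409  (Tesla)
  w_6 = 0.143027·1.5601 + -0.007789·11.0776 = 0.1369  (Unilever)
Σw_i=1.0000  μᵀw=0.1470
σ²=wᵀΣw=λ₁·μ_p+λ₂ = 0.143027·0.147 + -0.007789 = 0.013236 ≈ 0.0132


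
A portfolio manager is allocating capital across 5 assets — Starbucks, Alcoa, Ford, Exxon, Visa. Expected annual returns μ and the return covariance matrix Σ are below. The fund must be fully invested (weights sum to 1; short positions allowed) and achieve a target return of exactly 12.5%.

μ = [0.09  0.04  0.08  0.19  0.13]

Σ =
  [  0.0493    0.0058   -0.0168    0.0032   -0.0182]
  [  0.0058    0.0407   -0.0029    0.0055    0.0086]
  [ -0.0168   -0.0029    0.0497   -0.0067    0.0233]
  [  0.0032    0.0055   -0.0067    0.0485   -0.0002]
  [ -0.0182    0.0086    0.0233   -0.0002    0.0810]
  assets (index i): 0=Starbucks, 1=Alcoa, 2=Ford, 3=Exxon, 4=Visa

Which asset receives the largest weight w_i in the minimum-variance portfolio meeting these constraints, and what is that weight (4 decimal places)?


Exxon (0.3329)

x=Σ⁻¹μ = [2.9958  -0.1647  2.4060  4.0776  1.6135]
y=Σ⁻¹𝟙 = [30.3124  17.7598  30.1537  20.8058  8.6485]
a=μᵀx=1.440009  b=𝟙ᵀx=10.928212  c=𝟙ᵀy=107.680227  D=ac−b²=35.634725
λ₁=(c·0.125−b)/D = (107.680227·0.125−10.928212)/35.634725 = 0.071049
λ₂=(a−b·0.125)/D = (1.440009−10.928212·0.125)/35.634725 = 0.002076
w* = 0.071049·x + 0.002076·y:
  w_0 = 0.071049·2.9958 + 0.002076·30.3124 = 0.2758  (Starbucks)
  w_1 = 0.071049·-0.1647 + 0.002076·17.7598 = 0.0252  (Alcoa)
  w_2 = 0.071049·2.4060 + 0.002076·30.1537 = 0.2335  (Ford)
  w_3 = 0.071049·4.0776 + 0.002076·20.8058 = 0.3329  (Exxon)
  w_4 = 0.071049·1.6135 + 0.002076·8.6485 = 0.1326  (Visa)
Σw_i=1.0000  μᵀw=0.1250
σ²=wᵀΣw=λ₁·μ_p+λ₂ = 0.071049·0.125 + 0.002076 = 0.010957 ≈ 0.0110


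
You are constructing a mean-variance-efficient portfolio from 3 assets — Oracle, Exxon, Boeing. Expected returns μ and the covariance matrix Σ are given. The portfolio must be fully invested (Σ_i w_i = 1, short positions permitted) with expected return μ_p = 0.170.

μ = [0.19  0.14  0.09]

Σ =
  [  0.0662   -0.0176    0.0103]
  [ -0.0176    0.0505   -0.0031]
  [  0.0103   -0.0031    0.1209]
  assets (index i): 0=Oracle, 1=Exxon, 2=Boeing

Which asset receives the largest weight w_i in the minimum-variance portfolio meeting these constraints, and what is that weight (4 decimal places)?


x=Σ⁻¹μ = [3.8958  4.1619  0.5192]
y=Σ⁻¹𝟙 = [21.3512  27.6828  7.1621]
a=μᵀx=1.369595  b=𝟙ᵀx=8.576912  c=𝟙ᵀy=56.196134  D=ac−b²=3.402549
λ₁=(c·0.170−b)/D = (56.196134·0.170−8.576912)/3.402549 = 0.286970
λ₂=(a−b·0.170)/D = (1.369595−8.576912·0.170)/3.402549 = -0.026004
w* = 0.286970·x + -0.026004·y:
  w_0 = 0.286970·3.8958 + -0.026004·21.3512 = 0.5628  (Oracle)
  w_1 = 0.286970·4.1619 + -0.026004·27.6828 = 0.4745  (Exxon)
  w_2 = 0.286970·0.5192 + -0.026004·7.1621 = -0.0372  (Boeing)
Σw_i=1.0000  μᵀw=0.1700
σ²=wᵀΣw=λ₁·μ_p+λ₂ = 0.286970·0.170 + -0.026004 = 0.022781 ≈ 0.0228

Oracle (0.5628)


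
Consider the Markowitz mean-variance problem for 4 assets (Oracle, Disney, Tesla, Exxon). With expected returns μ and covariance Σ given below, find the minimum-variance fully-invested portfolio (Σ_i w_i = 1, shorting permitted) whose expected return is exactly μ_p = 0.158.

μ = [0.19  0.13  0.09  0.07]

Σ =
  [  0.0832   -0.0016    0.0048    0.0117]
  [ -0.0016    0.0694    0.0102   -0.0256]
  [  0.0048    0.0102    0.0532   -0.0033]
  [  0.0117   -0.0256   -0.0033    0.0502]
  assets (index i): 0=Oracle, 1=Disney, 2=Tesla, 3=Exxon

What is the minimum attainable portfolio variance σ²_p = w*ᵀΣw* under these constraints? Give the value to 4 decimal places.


0.0336

p=Σ⁻¹μ = [1.9360  2.6151  1.1616  2.3532]
q=Σ⁻¹𝟙 = [7.1595  23.8975  15.5206  31.4587]
a=μᵀp=0.977078  b=𝟙ᵀp=8.065946  c=𝟙ᵀq=78.036329  D=ac−b²=11.188119
λ₁=(c·0.158−b)/D = (78.036329·0.158−8.065946)/11.188119 = 0.381100
λ₂=(a−b·0.158)/D = (0.977078−8.065946·0.158)/11.188119 = -0.026577
w* = 0.381100·p + -0.026577·q:
  w_0 = 0.381100·1.9360 + -0.026577·7.1595 = 0.5475  (Oracle)
  w_1 = 0.381100·2.6151 + -0.026577·23.8975 = 0.3615  (Disney)
  w_2 = 0.381100·1.1616 + -0.026577·15.5206 = 0.0302  (Tesla)
  w_3 = 0.381100·2.3532 + -0.026577·31.4587 = 0.0607  (Exxon)
Σw_i=1.0000  μᵀw=0.1580
σ²=wᵀΣw=λ₁·μ_p+λ₂ = 0.381100·0.158 + -0.026577 = 0.033637 ≈ 0.0336


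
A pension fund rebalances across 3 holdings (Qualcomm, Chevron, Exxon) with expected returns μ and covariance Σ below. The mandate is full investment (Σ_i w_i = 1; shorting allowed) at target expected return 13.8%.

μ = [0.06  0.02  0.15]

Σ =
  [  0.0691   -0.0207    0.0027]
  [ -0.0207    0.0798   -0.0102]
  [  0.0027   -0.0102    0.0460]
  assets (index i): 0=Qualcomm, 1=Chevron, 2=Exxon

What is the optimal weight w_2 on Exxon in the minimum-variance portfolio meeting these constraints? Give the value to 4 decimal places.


p=Σ⁻¹μ = [1.0200  0.9513  3.4119]
q=Σ⁻¹𝟙 = [19.7399  20.8740  25.2091]
a=μᵀp=0.592017  b=𝟙ᵀp=5.383237  c=𝟙ᵀq=65.823038  D=ac−b²=9.989090
λ₁=(c·0.138−b)/D = (65.823038·0.138−5.383237)/9.989090 = 0.370438
λ₂=(a−b·0.138)/D = (0.592017−5.383237·0.138)/9.989090 = -0.015103
w* = 0.370438·p + -0.015103·q:
  w_0 = 0.370438·1.0200 + -0.015103·19.7399 = 0.0797  (Qualcomm)
  w_1 = 0.370438·0.9513 + -0.015103·20.8740 = 0.0371  (Chevron)
  w_2 = 0.370438·3.4119 + -0.015103·25.2091 = 0.8832  (Exxon)
Σw_i=1.0000  μᵀw=0.1380
σ²=wᵀΣw=λ₁·μ_p+λ₂ = 0.370438·0.138 + -0.015103 = 0.036017 ≈ 0.0360

0.8832


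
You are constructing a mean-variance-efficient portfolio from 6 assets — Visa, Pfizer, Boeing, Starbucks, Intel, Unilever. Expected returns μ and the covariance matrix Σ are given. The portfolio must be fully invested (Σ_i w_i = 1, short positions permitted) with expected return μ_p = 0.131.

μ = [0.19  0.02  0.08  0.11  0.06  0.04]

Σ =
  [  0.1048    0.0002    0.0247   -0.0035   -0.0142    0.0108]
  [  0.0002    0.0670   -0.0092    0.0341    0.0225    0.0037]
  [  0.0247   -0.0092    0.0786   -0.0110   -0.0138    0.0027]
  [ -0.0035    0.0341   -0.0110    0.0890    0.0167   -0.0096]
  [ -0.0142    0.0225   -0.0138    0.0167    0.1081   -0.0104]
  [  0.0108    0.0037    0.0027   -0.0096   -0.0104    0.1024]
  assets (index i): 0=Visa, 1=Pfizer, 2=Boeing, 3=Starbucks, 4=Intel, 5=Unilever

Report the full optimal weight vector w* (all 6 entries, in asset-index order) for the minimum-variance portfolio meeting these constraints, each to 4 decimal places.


0.3681  -0.1370  0.1625  0.3282  0.1787  0.0996

u=Σ⁻¹μ = [1.7608  -0.7007  0.7304  1.5563  0.8274  0.4409]
v=Σ⁻¹𝟙 = [6.7511  8.2388  14.2423  9.3761  9.7787  10.2525]
a=μᵀu=0.617443  b=𝟙ᵀu=4.615063  c=𝟙ᵀv=58.639562  D=ac−b²=14.907774
λ₁=(c·0.131−b)/D = (58.639562·0.131−4.615063)/14.907774 = 0.205713
λ₂=(a−b·0.131)/D = (0.617443−4.615063·0.131)/14.907774 = 0.000863
w* = 0.205713·u + 0.000863·v:
  w_0 = 0.205713·1.7608 + 0.000863·6.7511 = 0.3681  (Visa)
  w_1 = 0.205713·-0.7007 + 0.000863·8.2388 = -0.1370  (Pfizer)
  w_2 = 0.205713·0.7304 + 0.000863·14.2423 = 0.1625  (Boeing)
  w_3 = 0.205713·1.5563 + 0.000863·9.3761 = 0.3282  (Starbucks)
  w_4 = 0.205713·0.8274 + 0.000863·9.7787 = 0.1787  (Intel)
  w_5 = 0.205713·0.4409 + 0.000863·10.2525 = 0.0996  (Unilever)
Σw_i=1.0000  μᵀw=0.1310
σ²=wᵀΣw=λ₁·μ_p+λ₂ = 0.205713·0.131 + 0.000863 = 0.027812 ≈ 0.0278


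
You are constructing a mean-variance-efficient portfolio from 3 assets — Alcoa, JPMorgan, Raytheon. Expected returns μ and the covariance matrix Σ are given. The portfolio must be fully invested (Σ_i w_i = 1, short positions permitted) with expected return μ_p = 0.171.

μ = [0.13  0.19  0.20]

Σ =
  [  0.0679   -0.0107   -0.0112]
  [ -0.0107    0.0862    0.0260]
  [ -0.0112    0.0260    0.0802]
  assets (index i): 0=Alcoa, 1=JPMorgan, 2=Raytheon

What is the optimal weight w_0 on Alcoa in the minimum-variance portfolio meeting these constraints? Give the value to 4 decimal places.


u=Σ⁻¹μ = [2.5772  1.8436  2.2560]
v=Σ⁻¹𝟙 = [18.2831  10.3516  11.6662]
a=μᵀu=1.136528  b=𝟙ᵀu=6.676850  c=𝟙ᵀv=40.300919  D=ac−b²=1.222784
λ₁=(c·0.171−b)/D = (40.300919·0.171−6.676850)/1.222784 = 0.175507
λ₂=(a−b·0.171)/D = (1.136528−6.676850·0.171)/1.222784 = -0.004264
w* = 0.175507·u + -0.004264·v:
  w_0 = 0.175507·2.5772 + -0.004264·18.2831 = 0.3744  (Alcoa)
  w_1 = 0.175507·1.8436 + -0.004264·10.3516 = 0.2794  (JPMorgan)
  w_2 = 0.175507·2.2560 + -0.004264·11.6662 = 0.3462  (Raytheon)
Σw_i=1.0000  μᵀw=0.1710
σ²=wᵀΣw=λ₁·μ_p+λ₂ = 0.175507·0.171 + -0.004264 = 0.025748 ≈ 0.0257

0.3744
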